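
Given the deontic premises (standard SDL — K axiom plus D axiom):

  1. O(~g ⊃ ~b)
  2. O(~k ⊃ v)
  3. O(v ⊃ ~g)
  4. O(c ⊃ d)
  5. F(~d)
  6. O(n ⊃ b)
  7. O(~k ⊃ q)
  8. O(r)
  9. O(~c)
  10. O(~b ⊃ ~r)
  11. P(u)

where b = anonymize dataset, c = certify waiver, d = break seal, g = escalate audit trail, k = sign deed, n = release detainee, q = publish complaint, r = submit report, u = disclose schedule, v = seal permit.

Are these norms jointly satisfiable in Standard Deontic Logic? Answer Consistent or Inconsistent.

Consistent

Premise 4 is O(c ⊃ d); even if O(d) held, inferring O(c) would be affirming the consequent — invalid.
So O(c) is not derivable, and the apparent clash with O(~c) does not arise.
A world satisfying every obligation exists (e.g. b=true, c=false, d=true, g=true, k=true, n=false, q=false, r=true, u=false, v=false); no atom is both obligatory and forbidden, so the set is consistent.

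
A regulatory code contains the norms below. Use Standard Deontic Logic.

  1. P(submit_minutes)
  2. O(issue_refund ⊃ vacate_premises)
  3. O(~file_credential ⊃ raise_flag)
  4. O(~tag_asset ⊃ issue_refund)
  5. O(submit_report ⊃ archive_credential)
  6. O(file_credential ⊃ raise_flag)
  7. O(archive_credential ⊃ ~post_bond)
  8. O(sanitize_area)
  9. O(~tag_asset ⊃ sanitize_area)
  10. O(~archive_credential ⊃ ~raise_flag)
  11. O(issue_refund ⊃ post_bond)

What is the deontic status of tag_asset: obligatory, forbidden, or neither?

Obligatory

Premises 6 and 3 are O(file_credential ⊃ raise_flag) and O(~file_credential ⊃ raise_flag); every ideal world satisfies file_credential or ~file_credential, so in either case raise_flag holds — hence O(raise_flag).
The contrapositive of premise 10 (O(~archive_credential ⊃ ~raise_flag)) is O(raise_flag ⊃ archive_credential), and O(raise_flag) is already established, so O(archive_credential).
Premise 7 is O(archive_credential ⊃ ~post_bond); since O(archive_credential), deontic closure gives O(~post_bond).
Premise 11 is O(issue_refund ⊃ post_bond); contrapositively O(~post_bond ⊃ ~issue_refund). Since O(~post_bond) holds, K gives O(~issue_refund).
The contrapositive of premise 4 (O(~tag_asset ⊃ issue_refund)) is O(~issue_refund ⊃ tag_asset), and O(~issue_refund) is already established, so O(tag_asset).
Premises 1, 2, 5, 8, 9 do not contribute to this derivation.
Hence tag_asset is obligatory.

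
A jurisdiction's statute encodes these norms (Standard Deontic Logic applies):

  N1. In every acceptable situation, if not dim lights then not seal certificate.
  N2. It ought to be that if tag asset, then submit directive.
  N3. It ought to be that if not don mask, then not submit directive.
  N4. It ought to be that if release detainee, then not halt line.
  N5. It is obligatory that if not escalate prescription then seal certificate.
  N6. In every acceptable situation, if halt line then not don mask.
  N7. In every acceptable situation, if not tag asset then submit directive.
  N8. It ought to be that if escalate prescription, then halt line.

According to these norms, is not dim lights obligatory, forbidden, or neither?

Forbidden

Premises 7 and 2 are O(¬tag_asset → submit_directive) and O(tag_asset → submit_directive); every ideal world satisfies ¬tag_asset or tag_asset, so in either case submit_directive holds — hence O(submit_directive).
Premise 3, O(¬don_mask → ¬submit_directive), contraposes to O(submit_directive → don_mask); with O(submit_directive) we get O(don_mask).
Premise 6, O(halt_line → ¬don_mask), contraposes to O(don_mask → ¬halt_line); with O(don_mask) we get O(¬halt_line).
Premise 8, O(escalate_prescription → halt_line), contraposes to O(¬halt_line → ¬escalate_prescription); with O(¬halt_line) we get O(¬escalate_prescription).
Premise 5 is O(¬escalate_prescription → seal_certificate); since O(¬escalate_prescription), deontic closure gives O(seal_certificate).
Premise 1, O(¬dim_lights → ¬seal_certificate), contraposes to O(seal_certificate → dim_lights); with O(seal_certificate) we get O(dim_lights).
Premise 4 does not contribute to this derivation.
Thus O(dim_lights), which is F(¬dim_lights): ¬dim_lights is forbidden.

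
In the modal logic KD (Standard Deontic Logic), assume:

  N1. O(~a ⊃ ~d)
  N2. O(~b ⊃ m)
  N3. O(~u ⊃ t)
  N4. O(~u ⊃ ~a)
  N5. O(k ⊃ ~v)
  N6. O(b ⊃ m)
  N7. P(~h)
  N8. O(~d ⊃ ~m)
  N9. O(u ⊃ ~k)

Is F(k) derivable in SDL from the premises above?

Yes

Premises 6 and 2 are O(b ⊃ m) and O(~b ⊃ m); every ideal world satisfies b or ~b, so in either case m holds — hence O(m).
Premise 8, O(~d ⊃ ~m), contraposes to O(m ⊃ d); with O(m) we get O(d).
The contrapositive of premise 1 (O(~a ⊃ ~d)) is O(d ⊃ a), and O(d) is already established, so O(a).
Premise 4 is O(~u ⊃ ~a); contrapositively O(a ⊃ u). Since O(a) holds, K gives O(u).
Applying K to premise 9 (O(u ⊃ ~k)) and O(u) yields O(~k).
Premises 3, 5, 7 do not contribute to this derivation.
So O(~k) holds, i.e. F(k). The claim follows.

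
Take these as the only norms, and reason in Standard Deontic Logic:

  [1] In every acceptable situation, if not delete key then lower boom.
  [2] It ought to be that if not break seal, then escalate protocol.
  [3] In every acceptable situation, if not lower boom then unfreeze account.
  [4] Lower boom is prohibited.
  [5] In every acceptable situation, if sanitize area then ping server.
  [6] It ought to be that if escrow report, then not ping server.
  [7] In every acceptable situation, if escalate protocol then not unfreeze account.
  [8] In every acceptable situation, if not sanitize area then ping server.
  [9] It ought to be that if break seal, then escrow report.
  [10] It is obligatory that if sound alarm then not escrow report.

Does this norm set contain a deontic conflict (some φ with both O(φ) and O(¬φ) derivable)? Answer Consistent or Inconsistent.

Premises 8 and 5 cover both cases: O(¬sanitize_area → ping_server) and O(sanitize_area → ping_server). Since ¬sanitize_area ∨ sanitize_area is a tautology, O(ping_server) follows.
Premise 6, O(escrow_report → ¬ping_server), contraposes to O(ping_server → ¬escrow_report); with O(ping_server) we get O(¬escrow_report).
Premise 9 is O(break_seal → escrow_report); contrapositively O(¬escrow_report → ¬break_seal). Since O(¬escrow_report) holds, K gives O(¬break_seal).
From O(¬break_seal) and premise 2, O(¬break_seal → escalate_protocol), we obtain O(escalate_protocol).
From O(escalate_protocol) and premise 7, O(escalate_protocol → ¬unfreeze_account), we obtain O(¬unfreeze_account).
The contrapositive of premise 3 (O(¬lower_boom → unfreeze_account)) is O(¬unfreeze_account → lower_boom), and O(¬unfreeze_account) is already established, so O(lower_boom).
Yet premise 4 is F(lower_boom), i.e. O(¬lower_boom).
We now have both O(lower_boom) and O(¬lower_boom) — lower_boom is simultaneously obligatory and forbidden, violating the D-axiom.

Inconsistent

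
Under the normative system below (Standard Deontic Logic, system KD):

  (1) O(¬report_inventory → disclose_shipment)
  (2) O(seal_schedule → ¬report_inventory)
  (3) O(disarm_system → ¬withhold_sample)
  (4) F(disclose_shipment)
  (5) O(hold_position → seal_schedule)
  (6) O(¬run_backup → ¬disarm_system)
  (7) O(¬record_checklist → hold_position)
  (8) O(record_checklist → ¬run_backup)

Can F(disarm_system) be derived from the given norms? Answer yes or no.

Premise 4, F(disclose_shipment), is equivalent to O(¬disclose_shipment).
Premise 1, O(¬report_inventory → disclose_shipment), contraposes to O(¬disclose_shipment → report_inventory); with O(¬disclose_shipment) we get O(report_inventory).
The contrapositive of premise 2 (O(seal_schedule → ¬report_inventory)) is O(report_inventory → ¬seal_schedule), and O(report_inventory) is already established, so O(¬seal_schedule).
Premise 5 is O(hold_position → seal_schedule); contrapositively O(¬seal_schedule → ¬hold_position). Since O(¬seal_schedule) holds, K gives O(¬hold_position).
Premise 7 is O(¬record_checklist → hold_position); contrapositively O(¬hold_position → record_checklist). Since O(¬hold_position) holds, K gives O(record_checklist).
From O(record_checklist) and premise 8, O(record_checklist → ¬run_backup), we obtain O(¬run_backup).
Applying K to premise 6 (O(¬run_backup → ¬disarm_system)) and O(¬run_backup) yields O(¬disarm_system).
Premise 3 does not contribute to this derivation.
So O(¬disarm_system) holds, i.e. F(disarm_system). The claim follows.

Yes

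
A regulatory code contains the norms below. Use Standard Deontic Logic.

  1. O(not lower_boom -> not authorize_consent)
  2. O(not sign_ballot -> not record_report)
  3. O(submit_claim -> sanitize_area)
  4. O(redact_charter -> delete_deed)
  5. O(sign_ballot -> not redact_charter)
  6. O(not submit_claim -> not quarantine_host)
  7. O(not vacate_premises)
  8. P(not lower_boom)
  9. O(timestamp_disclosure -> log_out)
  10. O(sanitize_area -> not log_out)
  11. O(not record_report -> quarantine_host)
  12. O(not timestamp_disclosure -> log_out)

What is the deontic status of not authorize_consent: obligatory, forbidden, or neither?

Neither

Premise 1 is O(not lower_boom -> not authorize_consent), but O(not lower_boom) is not derivable from the premises (the permission P(not lower_boom) asserts only not O(lower_boom), not O(not lower_boom)), so it does not yield O(not authorize_consent).
No premise or chain of K-axiom applications forces O(not authorize_consent), and none forces O(authorize_consent). So not authorize_consent is neither obligatory nor forbidden under these norms.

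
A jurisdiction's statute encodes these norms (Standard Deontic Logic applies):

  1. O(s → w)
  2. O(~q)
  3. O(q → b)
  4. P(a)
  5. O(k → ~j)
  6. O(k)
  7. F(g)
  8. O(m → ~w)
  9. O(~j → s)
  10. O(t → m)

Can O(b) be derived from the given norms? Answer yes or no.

No

Premise 3 is O(q → b), but O(q) is not derivable from the premises, so it does not yield O(b).
No other premise forces O(b). An ideal world satisfying every premise can still have b false, so O(b) is not derivable.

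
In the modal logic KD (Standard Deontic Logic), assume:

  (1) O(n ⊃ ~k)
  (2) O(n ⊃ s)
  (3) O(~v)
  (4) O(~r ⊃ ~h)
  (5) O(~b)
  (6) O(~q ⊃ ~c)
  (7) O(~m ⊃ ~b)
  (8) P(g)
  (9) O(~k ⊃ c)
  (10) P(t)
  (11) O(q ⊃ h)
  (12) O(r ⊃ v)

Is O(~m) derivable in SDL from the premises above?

No

Premise 7 is O(~m ⊃ ~b); even if O(~b) held, inferring O(~m) would be affirming the consequent — invalid.
No other premise forces O(~m). An ideal world satisfying every premise can still have ~m false, so O(~m) is not derivable.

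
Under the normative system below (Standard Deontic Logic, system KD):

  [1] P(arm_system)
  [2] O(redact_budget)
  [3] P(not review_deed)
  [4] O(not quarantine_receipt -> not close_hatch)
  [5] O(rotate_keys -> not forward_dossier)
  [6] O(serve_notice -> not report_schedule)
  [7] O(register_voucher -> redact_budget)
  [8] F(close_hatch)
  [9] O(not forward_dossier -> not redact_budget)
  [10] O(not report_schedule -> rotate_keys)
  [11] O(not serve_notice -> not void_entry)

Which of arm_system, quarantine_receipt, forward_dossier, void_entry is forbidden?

From premise 2 we have O(redact_budget).
The contrapositive of premise 9 (O(not forward_dossier -> not redact_budget)) is O(redact_budget -> forward_dossier), and O(redact_budget) is already established, so O(forward_dossier).
Premise 5, O(rotate_keys -> not forward_dossier), contraposes to O(forward_dossier -> not rotate_keys); with O(forward_dossier) we get O(not rotate_keys).
Premise 10 is O(not report_schedule -> rotate_keys); contrapositively O(not rotate_keys -> report_schedule). Since O(not rotate_keys) holds, K gives O(report_schedule).
Premise 6, O(serve_notice -> not report_schedule), contraposes to O(report_schedule -> not serve_notice); with O(report_schedule) we get O(not serve_notice).
Premise 11 is O(not serve_notice -> not void_entry); since O(not serve_notice), deontic closure gives O(not void_entry).
So O(not void_entry) holds, i.e. void_entry is forbidden. None of the other listed options is forbidden under the premises.

void_entry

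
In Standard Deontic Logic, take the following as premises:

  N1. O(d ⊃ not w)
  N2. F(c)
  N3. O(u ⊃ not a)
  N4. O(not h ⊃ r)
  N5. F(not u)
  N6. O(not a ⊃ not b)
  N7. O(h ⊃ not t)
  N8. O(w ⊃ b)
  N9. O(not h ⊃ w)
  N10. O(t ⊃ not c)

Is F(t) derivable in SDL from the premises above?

Premise 5, F(not u), is equivalent to O(u).
Applying K to premise 3 (O(u ⊃ not a)) and O(u) yields O(not a).
Premise 6 is O(not a ⊃ not b); since O(not a), deontic closure gives O(not b).
The contrapositive of premise 8 (O(w ⊃ b)) is O(not b ⊃ not w), and O(not b) is already established, so O(not w).
The contrapositive of premise 9 (O(not h ⊃ w)) is O(not w ⊃ h), and O(not w) is already established, so O(h).
Applying K to premise 7 (O(h ⊃ not t)) and O(h) yields O(not t).
Premises 1, 2, 4, 10 do not contribute to this derivation.
So O(not t) holds, i.e. F(t). The claim follows.

Yes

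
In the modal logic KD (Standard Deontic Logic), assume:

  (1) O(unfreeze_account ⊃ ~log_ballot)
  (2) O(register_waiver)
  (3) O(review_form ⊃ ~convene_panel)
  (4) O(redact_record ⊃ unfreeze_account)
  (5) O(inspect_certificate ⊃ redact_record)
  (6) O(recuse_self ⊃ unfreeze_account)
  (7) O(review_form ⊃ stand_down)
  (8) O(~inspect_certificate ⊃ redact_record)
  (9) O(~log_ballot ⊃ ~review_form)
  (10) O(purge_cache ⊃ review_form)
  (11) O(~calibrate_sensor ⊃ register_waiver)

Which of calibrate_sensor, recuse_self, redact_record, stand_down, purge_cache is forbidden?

purge_cache

Premises 5 and 8 cover both cases: O(inspect_certificate ⊃ redact_record) and O(~inspect_certificate ⊃ redact_record). Since inspect_certificate ∨ ~inspect_certificate is a tautology, O(redact_record) follows.
With premise 4, O(redact_record ⊃ unfreeze_account), the K-axiom yields O(unfreeze_account).
With premise 1, O(unfreeze_account ⊃ ~log_ballot), the K-axiom yields O(~log_ballot).
With premise 9, O(~log_ballot ⊃ ~review_form), the K-axiom yields O(~review_form).
Premise 10 is O(purge_cache ⊃ review_form); contrapositively O(~review_form ⊃ ~purge_cache). Since O(~review_form) holds, K gives O(~purge_cache).
So O(~purge_cache) holds, i.e. purge_cache is forbidden. None of the other listed options is forbidden under the premises.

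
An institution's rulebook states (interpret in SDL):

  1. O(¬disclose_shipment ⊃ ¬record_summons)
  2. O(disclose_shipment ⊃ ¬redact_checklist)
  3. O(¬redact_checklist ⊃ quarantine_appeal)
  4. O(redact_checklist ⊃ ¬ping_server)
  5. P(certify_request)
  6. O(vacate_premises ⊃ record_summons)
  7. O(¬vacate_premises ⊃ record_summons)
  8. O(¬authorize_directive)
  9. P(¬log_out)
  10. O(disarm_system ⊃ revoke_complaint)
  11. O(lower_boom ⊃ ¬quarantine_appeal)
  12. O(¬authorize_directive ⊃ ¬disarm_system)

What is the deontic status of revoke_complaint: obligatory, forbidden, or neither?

Neither

Premise 10 is O(disarm_system ⊃ revoke_complaint), but O(disarm_system) is not derivable from the premises, so it does not yield O(revoke_complaint).
No premise or chain of K-axiom applications forces O(revoke_complaint), and none forces O(¬revoke_complaint). So revoke_complaint is neither obligatory nor forbidden under these norms.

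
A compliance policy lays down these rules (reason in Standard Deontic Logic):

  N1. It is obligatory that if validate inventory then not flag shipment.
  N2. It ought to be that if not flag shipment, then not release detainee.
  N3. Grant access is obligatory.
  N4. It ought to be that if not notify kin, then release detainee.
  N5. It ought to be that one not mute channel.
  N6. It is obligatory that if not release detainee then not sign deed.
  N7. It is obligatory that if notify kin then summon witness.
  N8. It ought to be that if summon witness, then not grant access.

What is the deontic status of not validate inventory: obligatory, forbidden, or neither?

Obligatory

Premise 3 states O(grant_access) outright.
Premise 8, O(summon_witness → ¬grant_access), contraposes to O(grant_access → ¬summon_witness); with O(grant_access) we get O(¬summon_witness).
The contrapositive of premise 7 (O(notify_kin → summon_witness)) is O(¬summon_witness → ¬notify_kin), and O(¬summon_witness) is already established, so O(¬notify_kin).
Applying K to premise 4 (O(¬notify_kin → release_detainee)) and O(¬notify_kin) yields O(release_detainee).
The contrapositive of premise 2 (O(¬flag_shipment → ¬release_detainee)) is O(release_detainee → flag_shipment), and O(release_detainee) is already established, so O(flag_shipment).
Premise 1 is O(validate_inventory → ¬flag_shipment); contrapositively O(flag_shipment → ¬validate_inventory). Since O(flag_shipment) holds, K gives O(¬validate_inventory).
Premises 5, 6 do not contribute to this derivation.
Hence ¬validate_inventory is obligatory.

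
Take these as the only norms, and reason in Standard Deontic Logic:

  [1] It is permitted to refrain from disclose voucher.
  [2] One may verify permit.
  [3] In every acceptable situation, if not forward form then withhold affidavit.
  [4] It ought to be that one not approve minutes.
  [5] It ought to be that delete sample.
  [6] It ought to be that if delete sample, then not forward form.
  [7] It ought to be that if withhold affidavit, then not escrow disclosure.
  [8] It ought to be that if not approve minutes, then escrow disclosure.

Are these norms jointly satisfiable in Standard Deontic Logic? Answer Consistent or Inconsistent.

Inconsistent

Premise 5 states O(delete_sample) outright.
Premise 6 is O(delete_sample → ¬forward_form); since O(delete_sample), deontic closure gives O(¬forward_form).
Applying K to premise 3 (O(¬forward_form → withhold_affidavit)) and O(¬forward_form) yields O(withhold_affidavit).
Premise 7 is O(withhold_affidavit → ¬escrow_disclosure); since O(withhold_affidavit), deontic closure gives O(¬escrow_disclosure).
Premise 8 is O(¬approve_minutes → escrow_disclosure); contrapositively O(¬escrow_disclosure → approve_minutes). Since O(¬escrow_disclosure) holds, K gives O(approve_minutes).
However, premise 4 gives O(¬approve_minutes).
We now have both O(approve_minutes) and O(¬approve_minutes) — approve_minutes is simultaneously obligatory and forbidden, violating the D-axiom.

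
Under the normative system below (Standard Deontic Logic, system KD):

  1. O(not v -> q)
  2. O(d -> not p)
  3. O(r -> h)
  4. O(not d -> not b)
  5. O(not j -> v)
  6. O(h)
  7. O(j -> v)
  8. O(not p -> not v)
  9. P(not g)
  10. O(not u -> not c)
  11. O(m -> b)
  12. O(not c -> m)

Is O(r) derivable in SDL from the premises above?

Premise 3 is O(r -> h); even if O(h) held, inferring O(r) would be affirming the consequent — invalid.
No other premise forces O(r). An ideal world satisfying every premise can still have r false, so O(r) is not derivable.

No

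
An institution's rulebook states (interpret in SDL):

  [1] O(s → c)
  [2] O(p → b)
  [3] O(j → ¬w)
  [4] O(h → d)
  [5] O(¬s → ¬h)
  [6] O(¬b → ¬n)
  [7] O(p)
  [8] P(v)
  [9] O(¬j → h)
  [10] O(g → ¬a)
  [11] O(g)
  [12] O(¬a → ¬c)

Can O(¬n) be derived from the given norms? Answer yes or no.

No

Premise 6 is O(¬b → ¬n), but O(¬b) is not derivable from the premises, so it does not yield O(¬n).
No other premise forces O(¬n). An ideal world satisfying every premise can still have ¬n false, so O(¬n) is not derivable.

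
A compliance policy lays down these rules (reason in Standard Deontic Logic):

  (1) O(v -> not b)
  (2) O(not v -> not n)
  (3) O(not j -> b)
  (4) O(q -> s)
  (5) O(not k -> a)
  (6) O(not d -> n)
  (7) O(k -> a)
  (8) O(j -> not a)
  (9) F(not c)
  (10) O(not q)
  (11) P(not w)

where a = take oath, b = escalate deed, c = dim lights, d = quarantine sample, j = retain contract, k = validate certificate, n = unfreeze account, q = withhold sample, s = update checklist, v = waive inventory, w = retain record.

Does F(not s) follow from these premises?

Premise 4 is O(q -> s), but O(q) is not derivable from the premises, so it does not yield O(s).
No other premise forces O(s). An ideal world satisfying every premise can still have not s true, so F(not s) is not derivable.

No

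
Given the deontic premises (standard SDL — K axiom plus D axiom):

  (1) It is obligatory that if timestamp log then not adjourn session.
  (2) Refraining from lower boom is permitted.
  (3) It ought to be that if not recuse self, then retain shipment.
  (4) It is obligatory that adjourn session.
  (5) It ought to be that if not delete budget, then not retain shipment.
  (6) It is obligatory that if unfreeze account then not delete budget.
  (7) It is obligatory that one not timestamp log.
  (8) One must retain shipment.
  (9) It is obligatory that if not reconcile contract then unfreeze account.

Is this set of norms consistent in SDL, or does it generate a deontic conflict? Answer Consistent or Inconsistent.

Consistent

Premise 1 is O(timestamp_log → ¬adjourn_session), but O(timestamp_log) is not derivable from the premises, so it does not yield O(¬adjourn_session).
So O(¬adjourn_session) is not derivable, and the apparent clash with O(adjourn_session) does not arise.
A world satisfying every obligation exists (e.g. adjourn_session=true, delete_budget=true, lower_boom=false, reconcile_contract=true, recuse_self=false, retain_shipment=true, timestamp_log=false, unfreeze_account=false); no atom is both obligatory and forbidden, so the set is consistent.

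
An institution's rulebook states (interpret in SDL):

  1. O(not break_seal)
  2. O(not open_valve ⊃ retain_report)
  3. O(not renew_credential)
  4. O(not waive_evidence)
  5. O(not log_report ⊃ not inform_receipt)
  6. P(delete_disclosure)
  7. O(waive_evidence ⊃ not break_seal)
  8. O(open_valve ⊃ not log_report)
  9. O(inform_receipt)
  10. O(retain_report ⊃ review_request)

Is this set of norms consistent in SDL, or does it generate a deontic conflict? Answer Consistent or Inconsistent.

Premise 7 is O(waive_evidence ⊃ not break_seal); even if O(not break_seal) held, inferring O(waive_evidence) would be affirming the consequent — invalid.
So O(waive_evidence) is not derivable, and the apparent clash with O(not waive_evidence) does not arise.
A world satisfying every obligation exists (e.g. break_seal=false, delete_disclosure=false, inform_receipt=true, log_report=true, open_valve=false, renew_credential=false, retain_report=true, review_request=true, waive_evidence=false); no atom is both obligatory and forbidden, so the set is consistent.

Consistent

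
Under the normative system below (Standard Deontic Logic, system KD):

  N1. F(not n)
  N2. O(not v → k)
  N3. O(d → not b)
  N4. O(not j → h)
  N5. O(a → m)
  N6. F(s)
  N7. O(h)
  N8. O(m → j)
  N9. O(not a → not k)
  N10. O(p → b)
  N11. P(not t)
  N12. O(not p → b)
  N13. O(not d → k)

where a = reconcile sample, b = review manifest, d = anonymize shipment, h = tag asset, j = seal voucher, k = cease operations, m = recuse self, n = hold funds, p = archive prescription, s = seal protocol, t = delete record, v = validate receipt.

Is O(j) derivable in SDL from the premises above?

Premises 12 and 10 are O(not p → b) and O(p → b); every ideal world satisfies not p or p, so in either case b holds — hence O(b).
Premise 3, O(d → not b), contraposes to O(b → not d); with O(b) we get O(not d).
With premise 13, O(not d → k), the K-axiom yields O(k).
Premise 9, O(not a → not k), contraposes to O(k → a); with O(k) we get O(a).
With premise 5, O(a → m), the K-axiom yields O(m).
Premise 8 is O(m → j); since O(m), deontic closure gives O(j).
Premises 1, 2, 4, 6, 7, 11 do not contribute to this derivation.
So O(j) follows.

Yes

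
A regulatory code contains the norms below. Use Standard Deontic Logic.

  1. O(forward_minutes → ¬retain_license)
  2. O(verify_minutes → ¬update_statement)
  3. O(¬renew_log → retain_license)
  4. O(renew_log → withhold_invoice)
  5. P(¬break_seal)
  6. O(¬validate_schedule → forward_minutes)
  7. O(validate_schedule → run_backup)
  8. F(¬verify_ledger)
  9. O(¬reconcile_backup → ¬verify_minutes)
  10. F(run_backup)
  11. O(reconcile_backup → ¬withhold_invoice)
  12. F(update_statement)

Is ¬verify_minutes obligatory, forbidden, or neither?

Obligatory

Premise 10 is F(run_backup), i.e. O(¬run_backup).
Premise 7 is O(validate_schedule → run_backup); contrapositively O(¬run_backup → ¬validate_schedule). Since O(¬run_backup) holds, K gives O(¬validate_schedule).
Applying K to premise 6 (O(¬validate_schedule → forward_minutes)) and O(¬validate_schedule) yields O(forward_minutes).
With premise 1, O(forward_minutes → ¬retain_license), the K-axiom yields O(¬retain_license).
Premise 3, O(¬renew_log → retain_license), contraposes to O(¬retain_license → renew_log); with O(¬retain_license) we get O(renew_log).
With premise 4, O(renew_log → withhold_invoice), the K-axiom yields O(withhold_invoice).
Premise 11, O(reconcile_backup → ¬withhold_invoice), contraposes to O(withhold_invoice → ¬reconcile_backup); with O(withhold_invoice) we get O(¬reconcile_backup).
With premise 9, O(¬reconcile_backup → ¬verify_minutes), the K-axiom yields O(¬verify_minutes).
Premises 2, 5, 8, 12 do not contribute to this derivation.
Hence ¬verify_minutes is obligatory.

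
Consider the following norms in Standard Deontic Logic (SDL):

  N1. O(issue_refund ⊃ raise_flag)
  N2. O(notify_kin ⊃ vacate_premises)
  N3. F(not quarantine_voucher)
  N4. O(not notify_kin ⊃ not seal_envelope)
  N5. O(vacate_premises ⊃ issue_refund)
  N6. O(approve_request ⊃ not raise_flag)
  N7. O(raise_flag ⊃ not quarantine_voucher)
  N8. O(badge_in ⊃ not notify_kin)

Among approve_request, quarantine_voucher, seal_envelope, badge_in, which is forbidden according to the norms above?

Premise 3 is F(not quarantine_voucher), i.e. O(quarantine_voucher).
Premise 7, O(raise_flag ⊃ not quarantine_voucher), contraposes to O(quarantine_voucher ⊃ not raise_flag); with O(quarantine_voucher) we get O(not raise_flag).
The contrapositive of premise 1 (O(issue_refund ⊃ raise_flag)) is O(not raise_flag ⊃ not issue_refund), and O(not raise_flag) is already established, so O(not issue_refund).
The contrapositive of premise 5 (O(vacate_premises ⊃ issue_refund)) is O(not issue_refund ⊃ not vacate_premises), and O(not issue_refund) is already established, so O(not vacate_premises).
Premise 2, O(notify_kin ⊃ vacate_premises), contraposes to O(not vacate_premises ⊃ not notify_kin); with O(not vacate_premises) we get O(not notify_kin).
With premise 4, O(not notify_kin ⊃ not seal_envelope), the K-axiom yields O(not seal_envelope).
So O(not seal_envelope) holds, i.e. seal_envelope is forbidden. None of the other listed options is forbidden under the premises.

seal_envelope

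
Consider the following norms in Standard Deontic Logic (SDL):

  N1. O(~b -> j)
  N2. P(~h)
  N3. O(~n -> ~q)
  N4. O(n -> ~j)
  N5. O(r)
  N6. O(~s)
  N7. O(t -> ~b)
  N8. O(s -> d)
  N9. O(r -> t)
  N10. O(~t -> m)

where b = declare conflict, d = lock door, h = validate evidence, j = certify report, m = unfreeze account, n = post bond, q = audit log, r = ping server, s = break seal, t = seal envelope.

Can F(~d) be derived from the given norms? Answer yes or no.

Premise 8 is O(s -> d), but O(s) is not derivable from the premises, so it does not yield O(d).
No other premise forces O(d). An ideal world satisfying every premise can still have ~d true, so F(~d) is not derivable.

No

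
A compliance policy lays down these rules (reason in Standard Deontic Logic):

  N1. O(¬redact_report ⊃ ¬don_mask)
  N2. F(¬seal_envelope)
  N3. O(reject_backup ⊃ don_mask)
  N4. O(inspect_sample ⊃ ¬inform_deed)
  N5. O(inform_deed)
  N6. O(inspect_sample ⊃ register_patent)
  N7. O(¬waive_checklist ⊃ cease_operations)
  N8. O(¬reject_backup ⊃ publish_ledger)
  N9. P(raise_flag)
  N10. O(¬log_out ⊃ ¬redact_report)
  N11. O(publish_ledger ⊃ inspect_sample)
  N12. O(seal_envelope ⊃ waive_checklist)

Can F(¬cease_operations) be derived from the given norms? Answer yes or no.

No

Premise 7 is O(¬waive_checklist ⊃ cease_operations), but O(¬waive_checklist) is not derivable from the premises, so it does not yield O(cease_operations).
No other premise forces O(cease_operations). An ideal world satisfying every premise can still have ¬cease_operations true, so F(¬cease_operations) is not derivable.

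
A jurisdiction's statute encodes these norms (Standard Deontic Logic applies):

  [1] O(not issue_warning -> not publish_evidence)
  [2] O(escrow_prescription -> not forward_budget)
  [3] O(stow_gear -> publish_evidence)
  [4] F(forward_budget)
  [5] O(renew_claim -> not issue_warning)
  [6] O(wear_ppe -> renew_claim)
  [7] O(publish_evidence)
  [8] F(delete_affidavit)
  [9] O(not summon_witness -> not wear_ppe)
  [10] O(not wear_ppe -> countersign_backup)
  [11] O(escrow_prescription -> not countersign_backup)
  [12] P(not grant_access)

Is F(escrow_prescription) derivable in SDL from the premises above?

Yes

Premise 7 states O(publish_evidence) outright.
Premise 1 is O(not issue_warning -> not publish_evidence); contrapositively O(publish_evidence -> issue_warning). Since O(publish_evidence) holds, K gives O(issue_warning).
Premise 5 is O(renew_claim -> not issue_warning); contrapositively O(issue_warning -> not renew_claim). Since O(issue_warning) holds, K gives O(not renew_claim).
Premise 6 is O(wear_ppe -> renew_claim); contrapositively O(not renew_claim -> not wear_ppe). Since O(not renew_claim) holds, K gives O(not wear_ppe).
Applying K to premise 10 (O(not wear_ppe -> countersign_backup)) and O(not wear_ppe) yields O(countersign_backup).
Premise 11, O(escrow_prescription -> not countersign_backup), contraposes to O(countersign_backup -> not escrow_prescription); with O(countersign_backup) we get O(not escrow_prescription).
Premises 2, 3, 4, 8, 9, 12 do not contribute to this derivation.
So O(not escrow_prescription) holds, i.e. F(escrow_prescription). The claim follows.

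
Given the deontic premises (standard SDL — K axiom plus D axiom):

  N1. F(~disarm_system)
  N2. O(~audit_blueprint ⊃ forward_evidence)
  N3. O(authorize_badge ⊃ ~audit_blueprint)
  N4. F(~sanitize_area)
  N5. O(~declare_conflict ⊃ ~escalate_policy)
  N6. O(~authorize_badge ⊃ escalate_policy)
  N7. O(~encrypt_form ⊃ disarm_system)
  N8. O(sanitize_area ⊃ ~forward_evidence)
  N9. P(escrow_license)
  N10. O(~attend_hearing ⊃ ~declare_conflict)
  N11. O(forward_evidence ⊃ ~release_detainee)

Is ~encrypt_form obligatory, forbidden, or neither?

Neither

Premise 7 is O(~encrypt_form ⊃ disarm_system); even if O(disarm_system) held, inferring O(~encrypt_form) would be affirming the consequent — invalid.
No premise or chain of K-axiom applications forces O(~encrypt_form), and none forces O(encrypt_form). So ~encrypt_form is neither obligatory nor forbidden under these norms.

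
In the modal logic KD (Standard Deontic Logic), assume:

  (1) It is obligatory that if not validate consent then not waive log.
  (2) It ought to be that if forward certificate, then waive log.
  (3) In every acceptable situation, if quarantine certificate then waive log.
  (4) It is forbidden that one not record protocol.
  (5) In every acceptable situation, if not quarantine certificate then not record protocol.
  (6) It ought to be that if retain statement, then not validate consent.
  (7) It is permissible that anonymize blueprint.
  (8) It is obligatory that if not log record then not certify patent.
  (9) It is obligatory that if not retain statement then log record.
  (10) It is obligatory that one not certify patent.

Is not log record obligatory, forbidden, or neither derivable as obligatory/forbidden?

Premise 4 is F(¬record_protocol), i.e. O(record_protocol).
The contrapositive of premise 5 (O(¬quarantine_certificate → ¬record_protocol)) is O(record_protocol → quarantine_certificate), and O(record_protocol) is already established, so O(quarantine_certificate).
From O(quarantine_certificate) and premise 3, O(quarantine_certificate → waive_log), we obtain O(waive_log).
Premise 1 is O(¬validate_consent → ¬waive_log); contrapositively O(waive_log → validate_consent). Since O(waive_log) holds, K gives O(validate_consent).
Premise 6, O(retain_statement → ¬validate_consent), contraposes to O(validate_consent → ¬retain_statement); with O(validate_consent) we get O(¬retain_statement).
Premise 9 is O(¬retain_statement → log_record); since O(¬retain_statement), deontic closure gives O(log_record).
Premises 2, 7, 8, 10 do not contribute to this derivation.
Thus O(log_record), which is F(¬log_record): ¬log_record is forbidden.

Forbidden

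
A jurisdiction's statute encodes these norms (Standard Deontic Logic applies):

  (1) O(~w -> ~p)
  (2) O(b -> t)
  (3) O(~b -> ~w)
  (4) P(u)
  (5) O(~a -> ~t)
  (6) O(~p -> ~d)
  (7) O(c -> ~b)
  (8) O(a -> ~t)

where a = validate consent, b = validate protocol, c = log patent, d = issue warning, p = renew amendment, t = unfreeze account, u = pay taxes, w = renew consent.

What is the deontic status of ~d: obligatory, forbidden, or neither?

Obligatory

By case analysis on a: premise 8 gives O(a -> ~t) and premise 5 gives O(~a -> ~t), so O(~t) either way.
The contrapositive of premise 2 (O(b -> t)) is O(~t -> ~b), and O(~t) is already established, so O(~b).
With premise 3, O(~b -> ~w), the K-axiom yields O(~w).
Premise 1 is O(~w -> ~p); since O(~w), deontic closure gives O(~p).
Premise 6 is O(~p -> ~d); since O(~p), deontic closure gives O(~d).
Premises 4, 7 do not contribute to this derivation.
Hence ~d is obligatory.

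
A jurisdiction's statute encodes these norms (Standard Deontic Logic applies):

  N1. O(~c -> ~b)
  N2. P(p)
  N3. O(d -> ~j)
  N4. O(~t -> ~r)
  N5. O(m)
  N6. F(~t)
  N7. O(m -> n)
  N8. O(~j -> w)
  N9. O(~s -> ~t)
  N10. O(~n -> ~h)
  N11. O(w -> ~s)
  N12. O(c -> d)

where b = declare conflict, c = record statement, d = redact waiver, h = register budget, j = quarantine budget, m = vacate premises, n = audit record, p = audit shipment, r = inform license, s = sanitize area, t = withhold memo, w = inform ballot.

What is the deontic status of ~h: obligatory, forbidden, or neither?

Premise 10 is O(~n -> ~h), but O(~n) is not derivable from the premises, so it does not yield O(~h).
No premise or chain of K-axiom applications forces O(~h), and none forces O(h). So ~h is neither obligatory nor forbidden under these norms.

Neither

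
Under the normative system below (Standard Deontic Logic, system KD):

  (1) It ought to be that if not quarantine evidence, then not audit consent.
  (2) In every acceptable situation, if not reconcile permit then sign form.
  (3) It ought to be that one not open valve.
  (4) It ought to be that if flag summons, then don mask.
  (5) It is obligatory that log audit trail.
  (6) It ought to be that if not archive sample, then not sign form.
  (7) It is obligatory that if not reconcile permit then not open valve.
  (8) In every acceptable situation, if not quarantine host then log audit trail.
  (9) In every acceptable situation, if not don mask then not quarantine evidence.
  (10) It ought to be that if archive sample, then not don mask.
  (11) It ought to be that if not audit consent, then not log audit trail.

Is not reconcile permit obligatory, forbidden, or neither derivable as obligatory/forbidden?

Premise 5 states O(log_audit_trail) outright.
Premise 11, O(¬audit_consent → ¬log_audit_trail), contraposes to O(log_audit_trail → audit_consent); with O(log_audit_trail) we get O(audit_consent).
Premise 1, O(¬quarantine_evidence → ¬audit_consent), contraposes to O(audit_consent → quarantine_evidence); with O(audit_consent) we get O(quarantine_evidence).
Premise 9 is O(¬don_mask → ¬quarantine_evidence); contrapositively O(quarantine_evidence → don_mask). Since O(quarantine_evidence) holds, K gives O(don_mask).
The contrapositive of premise 10 (O(archive_sample → ¬don_mask)) is O(don_mask → ¬archive_sample), and O(don_mask) is already established, so O(¬archive_sample).
Premise 6 is O(¬archive_sample → ¬sign_form); since O(¬archive_sample), deontic closure gives O(¬sign_form).
Premise 2, O(¬reconcile_permit → sign_form), contraposes to O(¬sign_form → reconcile_permit); with O(¬sign_form) we get O(reconcile_permit).
Premises 3, 4, 7, 8 do not contribute to this derivation.
Thus O(reconcile_permit), which is F(¬reconcile_permit): ¬reconcile_permit is forbidden.

Forbidden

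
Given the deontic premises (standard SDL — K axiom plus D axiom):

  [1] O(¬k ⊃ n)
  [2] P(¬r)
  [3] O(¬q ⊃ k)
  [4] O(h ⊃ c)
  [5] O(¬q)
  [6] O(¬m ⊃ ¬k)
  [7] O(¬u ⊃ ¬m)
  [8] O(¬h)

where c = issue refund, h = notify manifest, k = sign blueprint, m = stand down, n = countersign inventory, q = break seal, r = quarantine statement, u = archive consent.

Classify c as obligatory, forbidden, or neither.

Neither

Premise 4 is O(h ⊃ c), but O(h) is not derivable from the premises, so it does not yield O(c).
No premise or chain of K-axiom applications forces O(c), and none forces O(¬c). So c is neither obligatory nor forbidden under these norms.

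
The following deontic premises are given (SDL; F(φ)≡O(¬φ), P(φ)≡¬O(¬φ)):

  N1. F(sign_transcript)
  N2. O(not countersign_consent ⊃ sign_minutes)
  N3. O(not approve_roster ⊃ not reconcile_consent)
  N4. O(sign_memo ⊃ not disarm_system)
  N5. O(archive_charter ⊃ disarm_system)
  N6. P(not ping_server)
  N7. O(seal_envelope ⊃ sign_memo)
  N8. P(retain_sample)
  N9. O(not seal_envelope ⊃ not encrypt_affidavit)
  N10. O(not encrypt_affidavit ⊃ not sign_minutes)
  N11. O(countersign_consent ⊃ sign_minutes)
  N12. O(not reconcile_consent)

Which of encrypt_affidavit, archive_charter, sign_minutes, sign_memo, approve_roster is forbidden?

Premises 11 and 2 cover both cases: O(countersign_consent ⊃ sign_minutes) and O(not countersign_consent ⊃ sign_minutes). Since countersign_consent ∨ not countersign_consent is a tautology, O(sign_minutes) follows.
Premise 10, O(not encrypt_affidavit ⊃ not sign_minutes), contraposes to O(sign_minutes ⊃ encrypt_affidavit); with O(sign_minutes) we get O(encrypt_affidavit).
The contrapositive of premise 9 (O(not seal_envelope ⊃ not encrypt_affidavit)) is O(encrypt_affidavit ⊃ seal_envelope), and O(encrypt_affidavit) is already established, so O(seal_envelope).
From O(seal_envelope) and premise 7, O(seal_envelope ⊃ sign_memo), we obtain O(sign_memo).
Premise 4 is O(sign_memo ⊃ not disarm_system); since O(sign_memo), deontic closure gives O(not disarm_system).
Premise 5 is O(archive_charter ⊃ disarm_system); contrapositively O(not disarm_system ⊃ not archive_charter). Since O(not disarm_system) holds, K gives O(not archive_charter).
So O(not archive_charter) holds, i.e. archive_charter is forbidden. None of the other listed options is forbidden under the premises.

archive_charter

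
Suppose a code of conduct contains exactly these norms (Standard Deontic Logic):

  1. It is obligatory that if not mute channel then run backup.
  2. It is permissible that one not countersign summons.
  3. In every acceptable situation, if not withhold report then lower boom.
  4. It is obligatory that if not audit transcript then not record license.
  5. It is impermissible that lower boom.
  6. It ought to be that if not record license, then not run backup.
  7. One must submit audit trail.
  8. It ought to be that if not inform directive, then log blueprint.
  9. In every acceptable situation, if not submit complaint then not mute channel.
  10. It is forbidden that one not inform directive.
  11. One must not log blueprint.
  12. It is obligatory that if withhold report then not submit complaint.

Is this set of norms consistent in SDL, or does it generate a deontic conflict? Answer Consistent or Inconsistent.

Consistent

Premise 8 is O(¬inform_directive → log_blueprint), but O(¬inform_directive) is not derivable from the premises, so it does not yield O(log_blueprint).
So O(log_blueprint) is not derivable, and the apparent clash with O(¬log_blueprint) does not arise.
A world satisfying every obligation exists (e.g. audit_transcript=true, countersign_summons=false, inform_directive=true, log_blueprint=false, lower_boom=false, mute_channel=false, record_license=true, run_backup=true, submit_audit_trail=true, submit_complaint=false, withhold_report=true); no atom is both obligatory and forbidden, so the set is consistent.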